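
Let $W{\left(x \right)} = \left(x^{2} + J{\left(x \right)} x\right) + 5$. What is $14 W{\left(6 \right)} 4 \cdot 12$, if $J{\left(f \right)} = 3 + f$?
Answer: $63840$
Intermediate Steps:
$W{\left(x \right)} = 5 + x^{2} + x \left(3 + x\right)$ ($W{\left(x \right)} = \left(x^{2} + \left(3 + x\right) x\right) + 5 = \left(x^{2} + x \left(3 + x\right)\right) + 5 = 5 + x^{2} + x \left(3 + x\right)$)
$14 W{\left(6 \right)} 4 \cdot 12 = 14 \left(5 + 6^{2} + 6 \left(3 + 6\right)\right) 4 \cdot 12 = 14 \left(5 + 36 + 6 \cdot 9\right) 4 \cdot 12 = 14 \left(5 + 36 + 54\right) 4 \cdot 12 = 14 \cdot 95 \cdot 4 \cdot 12 = 1330 \cdot 4 \cdot 12 = 5320 \cdot 12 = 63840$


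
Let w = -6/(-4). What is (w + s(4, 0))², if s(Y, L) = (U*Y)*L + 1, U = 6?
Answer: 25/4 ≈ 6.2500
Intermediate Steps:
s(Y, L) = 1 + 6*L*Y (s(Y, L) = (6*Y)*L + 1 = 6*L*Y + 1 = 1 + 6*L*Y)
w = 3/2 (w = -6*(-¼) = 3/2 ≈ 1.5000)
(w + s(4, 0))² = (3/2 + (1 + 6*0*4))² = (3/2 + (1 + 0))² = (3/2 + 1)² = (5/2)² = 25/4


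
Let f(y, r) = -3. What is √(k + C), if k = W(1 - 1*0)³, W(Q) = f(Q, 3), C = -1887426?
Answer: 3*I*√209717 ≈ 1373.8*I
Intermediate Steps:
W(Q) = -3
k = -27 (k = (-3)³ = -27)
√(k + C) = √(-27 - 1887426) = √(-1887453) = 3*I*√209717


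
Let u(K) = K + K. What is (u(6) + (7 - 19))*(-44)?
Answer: 0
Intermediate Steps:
u(K) = 2*K
(u(6) + (7 - 19))*(-44) = (2*6 + (7 - 19))*(-44) = (12 - 12)*(-44) = 0*(-44) = 0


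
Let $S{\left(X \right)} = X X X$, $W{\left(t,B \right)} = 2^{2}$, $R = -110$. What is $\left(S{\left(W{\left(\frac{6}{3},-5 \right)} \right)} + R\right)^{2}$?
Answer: $2116$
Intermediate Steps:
$W{\left(t,B \right)} = 4$
$S{\left(X \right)} = X^{3}$ ($S{\left(X \right)} = X^{2} X = X^{3}$)
$\left(S{\left(W{\left(\frac{6}{3},-5 \right)} \right)} + R\right)^{2} = \left(4^{3} - 110\right)^{2} = \left(64 - 110\right)^{2} = \left(-46\right)^{2} = 2116$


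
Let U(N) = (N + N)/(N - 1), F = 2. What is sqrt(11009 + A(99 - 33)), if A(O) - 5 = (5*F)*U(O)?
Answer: sqrt(1864798)/13 ≈ 105.04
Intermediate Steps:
U(N) = 2*N/(-1 + N) (U(N) = (2*N)/(-1 + N) = 2*N/(-1 + N))
A(O) = 5 + 20*O/(-1 + O) (A(O) = 5 + (5*2)*(2*O/(-1 + O)) = 5 + 10*(2*O/(-1 + O)) = 5 + 20*O/(-1 + O))
sqrt(11009 + A(99 - 33)) = sqrt(11009 + 5*(-1 + 5*(99 - 33))/(-1 + (99 - 33))) = sqrt(11009 + 5*(-1 + 5*66)/(-1 + 66)) = sqrt(11009 + 5*(-1 + 330)/65) = sqrt(11009 + 5*(1/65)*329) = sqrt(11009 + 329/13) = sqrt(143446/13) = sqrt(1864798)/13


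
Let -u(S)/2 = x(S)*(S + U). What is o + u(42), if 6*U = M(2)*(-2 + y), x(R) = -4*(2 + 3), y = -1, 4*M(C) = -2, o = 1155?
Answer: 2845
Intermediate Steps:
M(C) = -½ (M(C) = (¼)*(-2) = -½)
x(R) = -20 (x(R) = -4*5 = -20)
U = ¼ (U = (-(-2 - 1)/2)/6 = (-½*(-3))/6 = (⅙)*(3/2) = ¼ ≈ 0.25000)
u(S) = 10 + 40*S (u(S) = -(-40)*(S + ¼) = -(-40)*(¼ + S) = -2*(-5 - 20*S) = 10 + 40*S)
o + u(42) = 1155 + (10 + 40*42) = 1155 + (10 + 1680) = 1155 + 1690 = 2845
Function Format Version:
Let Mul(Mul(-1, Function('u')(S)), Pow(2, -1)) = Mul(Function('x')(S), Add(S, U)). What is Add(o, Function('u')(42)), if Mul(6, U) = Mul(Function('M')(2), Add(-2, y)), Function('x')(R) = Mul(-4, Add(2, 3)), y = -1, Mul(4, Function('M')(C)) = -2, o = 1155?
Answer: 2845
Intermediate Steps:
Function('M')(C) = Rational(-1, 2) (Function('M')(C) = Mul(Rational(1, 4), -2) = Rational(-1, 2))
Function('x')(R) = -20 (Function('x')(R) = Mul(-4, 5) = -20)
U = Rational(1, 4) (U = Mul(Rational(1, 6), Mul(Rational(-1, 2), Add(-2, -1))) = Mul(Rational(1, 6), Mul(Rational(-1, 2), -3)) = Mul(Rational(1, 6), Rational(3, 2)) = Rational(1, 4) ≈ 0.25000)
Function('u')(S) = Add(10, Mul(40, S)) (Function('u')(S) = Mul(-2, Mul(-20, Add(S, Rational(1, 4)))) = Mul(-2, Mul(-20, Add(Rational(1, 4), S))) = Mul(-2, Add(-5, Mul(-20, S))) = Add(10, Mul(40, S)))
Add(o, Function('u')(42)) = Add(1155, Add(10, Mul(40, 42))) = Add(1155, Add(10, 1680)) = Add(1155, 1690) = 2845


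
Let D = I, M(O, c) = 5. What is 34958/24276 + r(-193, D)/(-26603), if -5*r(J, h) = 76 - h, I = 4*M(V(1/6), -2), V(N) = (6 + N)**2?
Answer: 332235559/230648010 ≈ 1.4404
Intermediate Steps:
I = 20 (I = 4*5 = 20)
D = 20
r(J, h) = -76/5 + h/5 (r(J, h) = -(76 - h)/5 = -76/5 + h/5)
34958/24276 + r(-193, D)/(-26603) = 34958/24276 + (-76/5 + (1/5)*20)/(-26603) = 34958*(1/24276) + (-76/5 + 4)*(-1/26603) = 2497/1734 - 56/5*(-1/26603) = 2497/1734 + 56/133015 = 332235559/230648010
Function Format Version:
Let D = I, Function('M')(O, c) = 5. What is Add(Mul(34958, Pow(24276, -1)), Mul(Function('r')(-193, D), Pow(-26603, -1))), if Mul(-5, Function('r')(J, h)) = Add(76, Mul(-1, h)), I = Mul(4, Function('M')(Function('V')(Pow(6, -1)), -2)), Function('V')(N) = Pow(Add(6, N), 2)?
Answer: Rational(332235559, 230648010) ≈ 1.4404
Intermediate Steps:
I = 20 (I = Mul(4, 5) = 20)
D = 20
Function('r')(J, h) = Add(Rational(-76, 5), Mul(Rational(1, 5), h)) (Function('r')(J, h) = Mul(Rational(-1, 5), Add(76, Mul(-1, h))) = Add(Rational(-76, 5), Mul(Rational(1, 5), h)))
Add(Mul(34958, Pow(24276, -1)), Mul(Function('r')(-193, D), Pow(-26603, -1))) = Add(Mul(34958, Pow(24276, -1)), Mul(Add(Rational(-76, 5), Mul(Rational(1, 5), 20)), Pow(-26603, -1))) = Add(Mul(34958, Rational(1, 24276)), Mul(Add(Rational(-76, 5), 4), Rational(-1, 26603))) = Add(Rational(2497, 1734), Mul(Rational(-56, 5), Rational(-1, 26603))) = Add(Rational(2497, 1734), Rational(56, 133015)) = Rational(332235559, 230648010)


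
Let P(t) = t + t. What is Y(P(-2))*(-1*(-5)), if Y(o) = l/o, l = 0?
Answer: 0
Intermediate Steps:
P(t) = 2*t
Y(o) = 0 (Y(o) = 0/o = 0)
Y(P(-2))*(-1*(-5)) = 0*(-1*(-5)) = 0*5 = 0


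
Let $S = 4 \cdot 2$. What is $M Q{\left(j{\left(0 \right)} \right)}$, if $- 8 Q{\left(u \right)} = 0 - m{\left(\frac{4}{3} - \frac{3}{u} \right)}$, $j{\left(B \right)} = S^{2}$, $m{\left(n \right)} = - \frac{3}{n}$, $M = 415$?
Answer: $- \frac{29880}{247} \approx -120.97$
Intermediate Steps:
$S = 8$
$j{\left(B \right)} = 64$ ($j{\left(B \right)} = 8^{2} = 64$)
$Q{\left(u \right)} = - \frac{3}{8 \left(\frac{4}{3} - \frac{3}{u}\right)}$ ($Q{\left(u \right)} = - \frac{0 - - \frac{3}{\frac{4}{3} - \frac{3}{u}}}{8} = - \frac{0 + \frac{3}{\frac{4}{3} - \frac{3}{u}}}{8} = - \frac{3 \frac{1}{\frac{4}{3} - \frac{3}{u}}}{8} = - \frac{3}{8 \left(\frac{4}{3} - \frac{3}{u}\right)}$)
$M Q{\left(j{\left(0 \right)} \right)} = 415 \left(\left(-9\right) 64 \frac{1}{-72 + 32 \cdot 64}\right) = 415 \left(\left(-9\right) 64 \frac{1}{-72 + 2048}\right) = 415 \left(\left(-9\right) 64 \cdot \frac{1}{1976}\right) = 415 \left(- \frac{72}{247}\right) = - \frac{29880}{247}$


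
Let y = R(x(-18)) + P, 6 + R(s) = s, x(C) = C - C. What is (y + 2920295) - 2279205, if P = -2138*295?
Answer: 10374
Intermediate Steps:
x(C) = 0
P = -630710
R(s) = -6 + s
y = -630716 (y = (-6 + 0) - 630710 = -6 - 630710 = -630716)
(y + 2920295) - 2279205 = (-630716 + 2920295) - 2279205 = 2289579 - 2279205 = 10374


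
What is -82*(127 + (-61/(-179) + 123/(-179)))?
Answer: -1859022/179 ≈ -10386.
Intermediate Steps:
-82*(127 + (-61/(-179) + 123/(-179))) = -82*(127 + (-61*(-1/179) + 123*(-1/179))) = -82*(127 + (61/179 - 123/179)) = -82*(127 - 62/179) = -82*22671/179 = -1859022/179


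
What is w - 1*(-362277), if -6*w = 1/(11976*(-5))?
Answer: 130158880561/359280 ≈ 3.6228e+5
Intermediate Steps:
w = 1/359280 (w = -1/(6*(11976*(-5))) = -⅙/(-59880) = -⅙*(-1/59880) = 1/359280 ≈ 2.7833e-6)
w - 1*(-362277) = 1/359280 - 1*(-362277) = 1/359280 + 362277 = 130158880561/359280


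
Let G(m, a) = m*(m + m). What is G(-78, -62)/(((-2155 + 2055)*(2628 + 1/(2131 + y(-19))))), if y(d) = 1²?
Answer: -6485544/140072425 ≈ -0.046301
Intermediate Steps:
y(d) = 1
G(m, a) = 2*m² (G(m, a) = m*(2*m) = 2*m²)
G(-78, -62)/(((-2155 + 2055)*(2628 + 1/(2131 + y(-19))))) = (2*(-78)²)/(((-2155 + 2055)*(2628 + 1/(2131 + 1)))) = (2*6084)/((-100*(2628 + 1/2132))) = 12168/((-100*(2628 + 1/2132))) = 12168/((-100*5602897/2132)) = 12168/(-140072425/533) = 12168*(-533/140072425) = -6485544/140072425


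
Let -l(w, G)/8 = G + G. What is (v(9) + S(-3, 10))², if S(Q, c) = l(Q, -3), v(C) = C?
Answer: 3249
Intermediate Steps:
l(w, G) = -16*G (l(w, G) = -8*(G + G) = -16*G)
S(Q, c) = 48 (S(Q, c) = -16*(-3) = 48)
(v(9) + S(-3, 10))² = (9 + 48)² = 57² = 3249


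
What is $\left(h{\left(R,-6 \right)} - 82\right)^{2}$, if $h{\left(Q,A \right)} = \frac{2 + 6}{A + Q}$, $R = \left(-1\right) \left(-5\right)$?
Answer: $8100$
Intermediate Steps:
$R = 5$
$h{\left(Q,A \right)} = \frac{8}{A + Q}$
$\left(h{\left(R,-6 \right)} - 82\right)^{2} = \left(\frac{8}{-6 + 5} - 82\right)^{2} = \left(\frac{8}{-1} - 82\right)^{2} = \left(8 \left(-1\right) - 82\right)^{2} = \left(-8 - 82\right)^{2} = \left(-90\right)^{2} = 8100$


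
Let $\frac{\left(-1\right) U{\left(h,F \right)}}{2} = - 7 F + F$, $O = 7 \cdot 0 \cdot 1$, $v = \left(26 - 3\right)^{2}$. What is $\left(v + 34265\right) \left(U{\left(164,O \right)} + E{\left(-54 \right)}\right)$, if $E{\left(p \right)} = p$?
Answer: $-1878876$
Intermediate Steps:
$v = 529$ ($v = 23^{2} = 529$)
$O = 0$ ($O = 0 \cdot 1 = 0$)
$U{\left(h,F \right)} = 12 F$ ($U{\left(h,F \right)} = - 2 \left(- 7 F + F\right) = - 2 \left(- 6 F\right) = 12 F$)
$\left(v + 34265\right) \left(U{\left(164,O \right)} + E{\left(-54 \right)}\right) = \left(529 + 34265\right) \left(12 \cdot 0 - 54\right) = 34794 \left(0 - 54\right) = 34794 \left(-54\right) = -1878876$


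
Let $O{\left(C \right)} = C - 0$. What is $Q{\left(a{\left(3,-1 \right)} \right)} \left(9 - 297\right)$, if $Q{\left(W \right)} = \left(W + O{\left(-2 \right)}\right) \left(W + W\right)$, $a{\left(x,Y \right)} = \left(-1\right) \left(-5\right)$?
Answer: $-8640$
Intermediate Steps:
$O{\left(C \right)} = C$ ($O{\left(C \right)} = C + 0 = C$)
$a{\left(x,Y \right)} = 5$
$Q{\left(W \right)} = 2 W \left(-2 + W\right)$ ($Q{\left(W \right)} = \left(W - 2\right) \left(W + W\right) = \left(-2 + W\right) 2 W = 2 W \left(-2 + W\right)$)
$Q{\left(a{\left(3,-1 \right)} \right)} \left(9 - 297\right) = 2 \cdot 5 \left(-2 + 5\right) \left(9 - 297\right) = 2 \cdot 5 \cdot 3 \left(9 - 297\right) = 30 \left(-288\right) = -8640$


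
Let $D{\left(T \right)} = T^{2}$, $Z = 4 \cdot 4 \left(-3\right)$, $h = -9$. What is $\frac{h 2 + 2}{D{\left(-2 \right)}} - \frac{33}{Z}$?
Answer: $- \frac{53}{16} \approx -3.3125$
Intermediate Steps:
$Z = -48$ ($Z = 16 \left(-3\right) = -48$)
$\frac{h 2 + 2}{D{\left(-2 \right)}} - \frac{33}{Z} = \frac{\left(-9\right) 2 + 2}{\left(-2\right)^{2}} - \frac{33}{-48} = \frac{-18 + 2}{4} - - \frac{11}{16} = \left(-16\right) \frac{1}{4} + \frac{11}{16} = -4 + \frac{11}{16} = - \frac{53}{16}$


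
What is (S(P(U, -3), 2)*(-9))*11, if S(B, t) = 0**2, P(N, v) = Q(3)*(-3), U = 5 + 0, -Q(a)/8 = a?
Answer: 0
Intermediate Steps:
Q(a) = -8*a
U = 5
P(N, v) = 72 (P(N, v) = -8*3*(-3) = -24*(-3) = 72)
S(B, t) = 0
(S(P(U, -3), 2)*(-9))*11 = (0*(-9))*11 = 0*11 = 0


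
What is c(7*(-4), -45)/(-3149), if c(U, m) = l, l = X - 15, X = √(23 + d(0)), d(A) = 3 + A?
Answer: 15/3149 - √26/3149 ≈ 0.0031442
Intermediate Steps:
X = √26 (X = √(23 + (3 + 0)) = √(23 + 3) = √26 ≈ 5.0990)
l = -15 + √26 (l = √26 - 15 = -15 + √26 ≈ -9.9010)
c(U, m) = -15 + √26
c(7*(-4), -45)/(-3149) = (-15 + √26)/(-3149) = (-15 + √26)*(-1/3149) = 15/3149 - √26/3149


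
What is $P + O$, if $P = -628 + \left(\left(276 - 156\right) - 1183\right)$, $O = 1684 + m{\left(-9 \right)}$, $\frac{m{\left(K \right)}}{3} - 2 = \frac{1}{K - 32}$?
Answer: $- \frac{44}{41} \approx -1.0732$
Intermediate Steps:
$m{\left(K \right)} = 6 + \frac{3}{-32 + K}$ ($m{\left(K \right)} = 6 + \frac{3}{K - 32} = 6 + \frac{3}{-32 + K}$)
$O = \frac{69287}{41}$ ($O = 1684 + \frac{3 \left(-63 + 2 \left(-9\right)\right)}{-32 - 9} = 1684 + \frac{3 \left(-63 - 18\right)}{-41} = 1684 + 3 \left(- \frac{1}{41}\right) \left(-81\right) = 1684 + \frac{243}{41} = \frac{69287}{41} \approx 1689.9$)
$P = -1691$ ($P = -628 + \left(120 - 1183\right) = -628 - 1063 = -1691$)
$P + O = -1691 + \frac{69287}{41} = - \frac{44}{41}$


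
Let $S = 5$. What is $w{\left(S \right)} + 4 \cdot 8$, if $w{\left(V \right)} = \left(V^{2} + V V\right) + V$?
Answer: $87$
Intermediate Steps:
$w{\left(V \right)} = V + 2 V^{2}$ ($w{\left(V \right)} = \left(V^{2} + V^{2}\right) + V = 2 V^{2} + V = V + 2 V^{2}$)
$w{\left(S \right)} + 4 \cdot 8 = 5 \left(1 + 2 \cdot 5\right) + 4 \cdot 8 = 5 \left(1 + 10\right) + 32 = 5 \cdot 11 + 32 = 55 + 32 = 87$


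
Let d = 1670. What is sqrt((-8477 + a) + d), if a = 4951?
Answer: 8*I*sqrt(29) ≈ 43.081*I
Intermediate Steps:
sqrt((-8477 + a) + d) = sqrt((-8477 + 4951) + 1670) = sqrt(-3526 + 1670) = sqrt(-1856) = 8*I*sqrt(29)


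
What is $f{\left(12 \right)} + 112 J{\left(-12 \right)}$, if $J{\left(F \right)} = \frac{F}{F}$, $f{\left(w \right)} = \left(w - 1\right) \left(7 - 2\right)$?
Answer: $167$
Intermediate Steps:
$f{\left(w \right)} = -5 + 5 w$ ($f{\left(w \right)} = \left(-1 + w\right) 5 = -5 + 5 w$)
$J{\left(F \right)} = 1$
$f{\left(12 \right)} + 112 J{\left(-12 \right)} = \left(-5 + 5 \cdot 12\right) + 112 \cdot 1 = \left(-5 + 60\right) + 112 = 55 + 112 = 167$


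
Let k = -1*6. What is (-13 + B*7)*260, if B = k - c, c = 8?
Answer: -28860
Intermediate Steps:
k = -6
B = -14 (B = -6 - 1*8 = -6 - 8 = -14)
(-13 + B*7)*260 = (-13 - 14*7)*260 = (-13 - 98)*260 = -111*260 = -28860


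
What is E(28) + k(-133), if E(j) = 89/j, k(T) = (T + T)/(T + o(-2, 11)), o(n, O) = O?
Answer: 9153/1708 ≈ 5.3589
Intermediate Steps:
k(T) = 2*T/(11 + T) (k(T) = (T + T)/(T + 11) = (2*T)/(11 + T) = 2*T/(11 + T))
E(28) + k(-133) = 89/28 + 2*(-133)/(11 - 133) = 89*(1/28) + 2*(-133)/(-122) = 89/28 + 2*(-133)*(-1/122) = 89/28 + 133/61 = 9153/1708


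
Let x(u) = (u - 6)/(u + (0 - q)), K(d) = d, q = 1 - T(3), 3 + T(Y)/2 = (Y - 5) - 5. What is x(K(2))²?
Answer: 16/361 ≈ 0.044321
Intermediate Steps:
T(Y) = -26 + 2*Y (T(Y) = -6 + 2*((Y - 5) - 5) = -6 + 2*((-5 + Y) - 5) = -6 + 2*(-10 + Y) = -6 + (-20 + 2*Y) = -26 + 2*Y)
q = 21 (q = 1 - (-26 + 2*3) = 1 - (-26 + 6) = 1 - 1*(-20) = 1 + 20 = 21)
x(u) = (-6 + u)/(-21 + u) (x(u) = (u - 6)/(u + (0 - 1*21)) = (-6 + u)/(u + (0 - 21)) = (-6 + u)/(u - 21) = (-6 + u)/(-21 + u))
x(K(2))² = ((-6 + 2)/(-21 + 2))² = (-4/(-19))² = (-1/19*(-4))² = (4/19)² = 16/361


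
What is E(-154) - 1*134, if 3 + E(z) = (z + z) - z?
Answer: -291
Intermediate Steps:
E(z) = -3 + z (E(z) = -3 + ((z + z) - z) = -3 + (2*z - z) = -3 + z)
E(-154) - 1*134 = (-3 - 154) - 1*134 = -157 - 134 = -291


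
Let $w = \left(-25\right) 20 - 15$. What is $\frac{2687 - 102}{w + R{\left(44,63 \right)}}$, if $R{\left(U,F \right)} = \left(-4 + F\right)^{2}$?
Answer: $\frac{2585}{2966} \approx 0.87154$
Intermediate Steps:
$w = -515$ ($w = -500 - 15 = -515$)
$\frac{2687 - 102}{w + R{\left(44,63 \right)}} = \frac{2687 - 102}{-515 + \left(-4 + 63\right)^{2}} = \frac{2585}{-515 + 59^{2}} = \frac{2585}{-515 + 3481} = \frac{2585}{2966}$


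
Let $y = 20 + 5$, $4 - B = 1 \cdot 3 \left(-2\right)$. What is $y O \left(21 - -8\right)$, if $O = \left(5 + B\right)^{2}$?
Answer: $163125$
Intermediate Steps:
$B = 10$ ($B = 4 - 1 \cdot 3 \left(-2\right) = 4 - 3 \left(-2\right) = 4 - -6 = 4 + 6 = 10$)
$y = 25$
$O = 225$ ($O = \left(5 + 10\right)^{2} = 15^{2} = 225$)
$y O \left(21 - -8\right) = 25 \cdot 225 \left(21 - -8\right) = 5625 \left(21 + 8\right) = 5625 \cdot 29 = 163125$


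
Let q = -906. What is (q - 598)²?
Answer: 2262016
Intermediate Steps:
(q - 598)² = (-906 - 598)² = (-1504)² = 2262016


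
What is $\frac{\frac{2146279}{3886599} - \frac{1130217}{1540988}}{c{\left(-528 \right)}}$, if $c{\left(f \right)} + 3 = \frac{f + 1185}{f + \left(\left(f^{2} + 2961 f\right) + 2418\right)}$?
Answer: $\frac{77342452112102053}{1280644202017510806} \approx 0.060393$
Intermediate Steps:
$c{\left(f \right)} = -3 + \frac{1185 + f}{2418 + f^{2} + 2962 f}$ ($c{\left(f \right)} = -3 + \frac{f + 1185}{f + \left(\left(f^{2} + 2961 f\right) + 2418\right)} = -3 + \frac{1185 + f}{f + \left(2418 + f^{2} + 2961 f\right)} = -3 + \frac{1185 + f}{2418 + f^{2} + 2962 f}$)
$\frac{\frac{2146279}{3886599} - \frac{1130217}{1540988}}{c{\left(-528 \right)}} = \frac{\frac{2146279}{3886599} - \frac{1130217}{1540988}}{\frac{1}{2418 + \left(-528\right)^{2} + 2962 \left(-528\right)} \left(-6069 - -4691280 - 3 \left(-528\right)^{2}\right)} = \frac{2146279 \cdot \frac{1}{3886599} - \frac{1130217}{1540988}}{\frac{1}{2418 + 278784 - 1563936} \left(-6069 + 4691280 - 836352\right)} = \frac{\frac{2146279}{3886599} - \frac{1130217}{1540988}}{\frac{1}{-1282734} \left(-6069 + 4691280 - 836352\right)} = - \frac{1085310078331}{5989202419812 \left(\left(- \frac{1}{1282734}\right) 3848859\right)} = - \frac{1085310078331}{5989202419812 \left(- \frac{427651}{142526}\right)} = \left(- \frac{1085310078331}{5989202419812}\right) \left(- \frac{142526}{427651}\right) = \frac{77342452112102053}{1280644202017510806}$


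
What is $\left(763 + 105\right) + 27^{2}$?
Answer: $1597$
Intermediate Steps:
$\left(763 + 105\right) + 27^{2} = 868 + 729 = 1597$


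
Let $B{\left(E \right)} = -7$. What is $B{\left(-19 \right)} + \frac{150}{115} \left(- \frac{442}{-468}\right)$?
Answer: $- \frac{398}{69} \approx -5.7681$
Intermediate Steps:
$B{\left(-19 \right)} + \frac{150}{115} \left(- \frac{442}{-468}\right) = -7 + \frac{150}{115} \left(- \frac{442}{-468}\right) = -7 + 150 \cdot \frac{1}{115} \left(\left(-442\right) \left(- \frac{1}{468}\right)\right) = -7 + \frac{30}{23} \cdot \frac{17}{18} = -7 + \frac{85}{69} = - \frac{398}{69}$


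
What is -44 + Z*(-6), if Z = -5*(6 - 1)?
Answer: 106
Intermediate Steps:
Z = -25 (Z = -5*5 = -25)
-44 + Z*(-6) = -44 - 25*(-6) = -44 + 150 = 106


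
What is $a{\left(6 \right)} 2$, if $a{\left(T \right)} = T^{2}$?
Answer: $72$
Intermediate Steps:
$a{\left(6 \right)} 2 = 6^{2} \cdot 2 = 36 \cdot 2 = 72$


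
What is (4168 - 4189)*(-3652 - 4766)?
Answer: 176778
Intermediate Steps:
(4168 - 4189)*(-3652 - 4766) = -21*(-8418) = 176778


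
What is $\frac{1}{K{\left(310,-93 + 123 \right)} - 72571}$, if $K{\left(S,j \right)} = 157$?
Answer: $- \frac{1}{72414} \approx -1.3809 \cdot 10^{-5}$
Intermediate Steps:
$\frac{1}{K{\left(310,-93 + 123 \right)} - 72571} = \frac{1}{157 - 72571} = \frac{1}{-72414} = - \frac{1}{72414}$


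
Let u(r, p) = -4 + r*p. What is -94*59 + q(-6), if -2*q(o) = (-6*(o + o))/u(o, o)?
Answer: -44377/8 ≈ -5547.1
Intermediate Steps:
u(r, p) = -4 + p*r
q(o) = 6*o/(-4 + o²) (q(o) = -(-6*(o + o))/(2*(-4 + o*o)) = -(-12*o)/(2*(-4 + o²)) = -(-6)*o/(-4 + o²) = 6*o/(-4 + o²))
-94*59 + q(-6) = -94*59 + 6*(-6)/(-4 + (-6)²) = -5546 + 6*(-6)/(-4 + 36) = -5546 + 6*(-6)/32 = -5546 + 6*(-6)*(1/32) = -5546 - 9/8 = -44377/8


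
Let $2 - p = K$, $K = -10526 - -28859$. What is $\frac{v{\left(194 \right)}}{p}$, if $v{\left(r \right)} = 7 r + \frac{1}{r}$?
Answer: $- \frac{263453}{3556214} \approx -0.074082$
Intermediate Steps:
$K = 18333$ ($K = -10526 + 28859 = 18333$)
$p = -18331$ ($p = 2 - 18333 = -18331$)
$v{\left(r \right)} = \frac{1}{r} + 7 r$
$\frac{v{\left(194 \right)}}{p} = \frac{\frac{1}{194} + 7 \cdot 194}{-18331} = \left(\frac{1}{194} + 1358\right) \left(- \frac{1}{18331}\right) = \frac{263453}{194} \left(- \frac{1}{18331}\right) = - \frac{263453}{3556214}$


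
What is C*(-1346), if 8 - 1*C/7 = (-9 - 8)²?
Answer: 2647582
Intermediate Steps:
C = -1967 (C = 56 - 7*(-9 - 8)² = 56 - 7*(-17)² = 56 - 7*289 = 56 - 2023 = -1967)
C*(-1346) = -1967*(-1346) = 2647582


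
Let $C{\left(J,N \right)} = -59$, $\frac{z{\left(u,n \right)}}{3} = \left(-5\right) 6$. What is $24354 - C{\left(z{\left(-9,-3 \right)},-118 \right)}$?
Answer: $24413$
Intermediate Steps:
$z{\left(u,n \right)} = -90$ ($z{\left(u,n \right)} = 3 \left(\left(-5\right) 6\right) = 3 \left(-30\right) = -90$)
$24354 - C{\left(z{\left(-9,-3 \right)},-118 \right)} = 24354 - -59 = 24354 + 59 = 24413$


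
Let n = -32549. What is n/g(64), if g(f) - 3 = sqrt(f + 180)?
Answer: 97647/235 - 65098*sqrt(61)/235 ≈ -1748.0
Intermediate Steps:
g(f) = 3 + sqrt(180 + f) (g(f) = 3 + sqrt(f + 180) = 3 + sqrt(180 + f))
n/g(64) = -32549/(3 + sqrt(180 + 64)) = -32549/(3 + sqrt(244)) = -32549/(3 + 2*sqrt(61))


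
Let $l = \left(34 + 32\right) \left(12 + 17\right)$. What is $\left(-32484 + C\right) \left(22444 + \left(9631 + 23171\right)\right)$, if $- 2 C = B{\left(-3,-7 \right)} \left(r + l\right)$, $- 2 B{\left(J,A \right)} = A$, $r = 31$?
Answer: $- \frac{3965309273}{2} \approx -1.9827 \cdot 10^{9}$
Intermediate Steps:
$B{\left(J,A \right)} = - \frac{A}{2}$
$l = 1914$ ($l = 66 \cdot 29 = 1914$)
$C = - \frac{13615}{4}$ ($C = - \frac{\left(- \frac{1}{2}\right) \left(-7\right) \left(31 + 1914\right)}{2} = - \frac{\frac{7}{2} \cdot 1945}{2} = \left(- \frac{1}{2}\right) \frac{13615}{2} = - \frac{13615}{4} \approx -3403.8$)
$\left(-32484 + C\right) \left(22444 + \left(9631 + 23171\right)\right) = \left(-32484 - \frac{13615}{4}\right) \left(22444 + \left(9631 + 23171\right)\right) = - \frac{143551 \left(22444 + 32802\right)}{4} = \left(- \frac{143551}{4}\right) 55246 = - \frac{3965309273}{2}$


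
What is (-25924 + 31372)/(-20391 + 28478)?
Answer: 5448/8087 ≈ 0.67367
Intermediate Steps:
(-25924 + 31372)/(-20391 + 28478) = 5448/8087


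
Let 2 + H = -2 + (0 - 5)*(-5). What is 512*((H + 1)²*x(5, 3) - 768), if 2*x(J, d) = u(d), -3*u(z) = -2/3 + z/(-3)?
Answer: -2919424/9 ≈ -3.2438e+5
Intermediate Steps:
u(z) = 2/9 + z/9 (u(z) = -(-2/3 + z/(-3))/3 = -(-2*⅓ + z*(-⅓))/3 = -(-⅔ - z/3)/3 = 2/9 + z/9)
x(J, d) = ⅑ + d/18 (x(J, d) = (2/9 + d/9)/2 = ⅑ + d/18)
H = 21 (H = -2 + (-2 + (0 - 5)*(-5)) = -2 + (-2 - 5*(-5)) = -2 + (-2 + 25) = -2 + 23 = 21)
512*((H + 1)²*x(5, 3) - 768) = 512*((21 + 1)²*(⅑ + (1/18)*3) - 768) = 512*(22²*(⅑ + ⅙) - 768) = 512*(484*(5/18) - 768) = 512*(1210/9 - 768) = 512*(-5702/9) = -2919424/9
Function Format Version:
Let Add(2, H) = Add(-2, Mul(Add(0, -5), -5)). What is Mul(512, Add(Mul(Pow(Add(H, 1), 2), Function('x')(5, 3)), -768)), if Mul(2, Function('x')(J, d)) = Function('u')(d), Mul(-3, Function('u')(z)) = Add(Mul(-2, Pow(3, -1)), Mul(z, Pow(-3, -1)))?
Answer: Rational(-2919424, 9) ≈ -3.2438e+5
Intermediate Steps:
Function('u')(z) = Add(Rational(2, 9), Mul(Rational(1, 9), z)) (Function('u')(z) = Mul(Rational(-1, 3), Add(Mul(-2, Pow(3, -1)), Mul(z, Pow(-3, -1)))) = Mul(Rational(-1, 3), Add(Mul(-2, Rational(1, 3)), Mul(z, Rational(-1, 3)))) = Mul(Rational(-1, 3), Add(Rational(-2, 3), Mul(Rational(-1, 3), z))) = Add(Rational(2, 9), Mul(Rational(1, 9), z)))
Function('x')(J, d) = Add(Rational(1, 9), Mul(Rational(1, 18), d)) (Function('x')(J, d) = Mul(Rational(1, 2), Add(Rational(2, 9), Mul(Rational(1, 9), d))) = Add(Rational(1, 9), Mul(Rational(1, 18), d)))
H = 21 (H = Add(-2, Add(-2, Mul(Add(0, -5), -5))) = Add(-2, Add(-2, Mul(-5, -5))) = Add(-2, Add(-2, 25)) = Add(-2, 23) = 21)
Mul(512, Add(Mul(Pow(Add(H, 1), 2), Function('x')(5, 3)), -768)) = Mul(512, Add(Mul(Pow(Add(21, 1), 2), Add(Rational(1, 9), Mul(Rational(1, 18), 3))), -768)) = Mul(512, Add(Mul(Pow(22, 2), Add(Rational(1, 9), Rational(1, 6))), -768)) = Mul(512, Add(Mul(484, Rational(5, 18)), -768)) = Mul(512, Add(Rational(1210, 9), -768)) = Mul(512, Rational(-5702, 9)) = Rational(-2919424, 9)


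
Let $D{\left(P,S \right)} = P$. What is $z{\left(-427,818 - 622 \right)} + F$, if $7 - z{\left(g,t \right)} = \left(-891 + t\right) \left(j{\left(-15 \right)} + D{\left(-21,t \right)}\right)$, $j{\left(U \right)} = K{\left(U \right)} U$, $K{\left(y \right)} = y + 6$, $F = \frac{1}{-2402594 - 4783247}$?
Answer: $\frac{569384483316}{7185841} \approx 79237.0$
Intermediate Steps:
$F = - \frac{1}{7185841}$ ($F = \frac{1}{-7185841} = - \frac{1}{7185841} \approx -1.3916 \cdot 10^{-7}$)
$K{\left(y \right)} = 6 + y$
$j{\left(U \right)} = U \left(6 + U\right)$ ($j{\left(U \right)} = \left(6 + U\right) U = U \left(6 + U\right)$)
$z{\left(g,t \right)} = 101581 - 114 t$ ($z{\left(g,t \right)} = 7 - \left(-891 + t\right) \left(- 15 \left(6 - 15\right) - 21\right) = 7 - \left(-891 + t\right) \left(\left(-15\right) \left(-9\right) - 21\right) = 7 - \left(-891 + t\right) \left(135 - 21\right) = 7 - \left(-891 + t\right) 114 = 7 - \left(-101574 + 114 t\right) = 101581 - 114 t$)
$z{\left(-427,818 - 622 \right)} + F = \left(101581 - 114 \left(818 - 622\right)\right) - \frac{1}{7185841} = \left(101581 - 22344\right) - \frac{1}{7185841} = 79237 - \frac{1}{7185841} = \frac{569384483316}{7185841}$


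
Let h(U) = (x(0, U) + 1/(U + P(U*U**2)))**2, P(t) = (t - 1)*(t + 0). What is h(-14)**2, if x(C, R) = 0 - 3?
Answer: 260727917866079072014368505681/3218863753322930203850699536 ≈ 81.000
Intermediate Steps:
x(C, R) = -3
P(t) = t*(-1 + t) (P(t) = (-1 + t)*t = t*(-1 + t))
h(U) = (-3 + 1/(U + U**3*(-1 + U**3)))**2 (h(U) = (-3 + 1/(U + (U*U**2)*(-1 + U*U**2)))**2 = (-3 + 1/(U + U**3*(-1 + U**3)))**2)
h(-14)**2 = ((1 - 3*(-14) - 3*(-14)**6 + 3*(-14)**3)**2/((-14)**2*(1 + (-14)**5 - 1*(-14)**2)**2))**2 = ((1 + 42 - 3*7529536 + 3*(-2744))**2/(196*(1 - 537824 - 1*196)**2))**2 = ((1 + 42 - 22588608 - 8232)**2/(196*(1 - 537824 - 196)**2))**2 = ((1/196)*(-22596797)**2/(-538019)**2)**2 = ((1/196)*(1/289464444361)*510615234659209)**2 = (510615234659209/56735031094756)**2 = 260727917866079072014368505681/3218863753322930203850699536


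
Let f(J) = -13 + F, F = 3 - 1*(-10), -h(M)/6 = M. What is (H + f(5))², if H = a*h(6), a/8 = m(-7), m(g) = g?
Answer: 4064256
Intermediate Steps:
h(M) = -6*M
a = -56 (a = 8*(-7) = -56)
F = 13 (F = 3 + 10 = 13)
H = 2016 (H = -(-336)*6 = -56*(-36) = 2016)
f(J) = 0 (f(J) = -13 + 13 = 0)
(H + f(5))² = (2016 + 0)² = 2016² = 4064256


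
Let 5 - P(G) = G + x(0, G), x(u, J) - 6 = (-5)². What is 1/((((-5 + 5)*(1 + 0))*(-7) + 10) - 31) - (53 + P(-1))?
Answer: -589/21 ≈ -28.048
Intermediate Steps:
x(u, J) = 31 (x(u, J) = 6 + (-5)² = 6 + 25 = 31)
P(G) = -26 - G (P(G) = 5 - (G + 31) = 5 - (31 + G) = 5 + (-31 - G) = -26 - G)
1/((((-5 + 5)*(1 + 0))*(-7) + 10) - 31) - (53 + P(-1)) = 1/((((-5 + 5)*(1 + 0))*(-7) + 10) - 31) - (53 + (-26 - 1*(-1))) = 1/(((0*1)*(-7) + 10) - 31) - (53 + (-26 + 1)) = 1/((0*(-7) + 10) - 31) - (53 - 25) = 1/((0 + 10) - 31) - 1*28 = 1/(10 - 31) - 28 = 1/(-21) - 28 = -1/21 - 28 = -589/21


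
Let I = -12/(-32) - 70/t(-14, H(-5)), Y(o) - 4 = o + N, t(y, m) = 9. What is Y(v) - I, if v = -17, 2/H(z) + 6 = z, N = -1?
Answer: -475/72 ≈ -6.5972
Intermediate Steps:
H(z) = 2/(-6 + z)
Y(o) = 3 + o (Y(o) = 4 + (o - 1) = 4 + (-1 + o) = 3 + o)
I = -533/72 (I = -12/(-32) - 70/9 = -12*(-1/32) - 70*1/9 = 3/8 - 70/9 = -533/72 ≈ -7.4028)
Y(v) - I = (3 - 17) - 1*(-533/72) = -14 + 533/72 = -475/72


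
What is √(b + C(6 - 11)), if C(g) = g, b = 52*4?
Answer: √203 ≈ 14.248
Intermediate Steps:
b = 208
√(b + C(6 - 11)) = √(208 + (6 - 11)) = √(208 - 5) = √203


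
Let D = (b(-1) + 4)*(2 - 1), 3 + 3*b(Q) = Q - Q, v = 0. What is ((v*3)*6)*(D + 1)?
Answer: 0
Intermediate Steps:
b(Q) = -1 (b(Q) = -1 + (Q - Q)/3 = -1 + (⅓)*0 = -1 + 0 = -1)
D = 3 (D = (-1 + 4)*(2 - 1) = 3*1 = 3)
((v*3)*6)*(D + 1) = ((0*3)*6)*(3 + 1) = (0*6)*4 = 0*4 = 0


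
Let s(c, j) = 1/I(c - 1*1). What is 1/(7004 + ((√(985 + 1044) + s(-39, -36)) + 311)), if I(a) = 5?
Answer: 182880/1337753051 - 25*√2029/1337753051 ≈ 0.00013587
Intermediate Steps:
s(c, j) = ⅕ (s(c, j) = 1/5 = ⅕)
1/(7004 + ((√(985 + 1044) + s(-39, -36)) + 311)) = 1/(7004 + ((√(985 + 1044) + ⅕) + 311)) = 1/(7004 + ((√2029 + ⅕) + 311)) = 1/(7004 + ((⅕ + √2029) + 311)) = 1/(7004 + (1556/5 + √2029)) = 1/(36576/5 + √2029)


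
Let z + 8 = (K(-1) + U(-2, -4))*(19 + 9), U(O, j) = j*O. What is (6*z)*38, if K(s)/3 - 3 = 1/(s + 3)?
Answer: 116280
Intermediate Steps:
K(s) = 9 + 3/(3 + s) (K(s) = 9 + 3/(s + 3) = 9 + 3/(3 + s))
U(O, j) = O*j
z = 510 (z = -8 + (3*(10 + 3*(-1))/(3 - 1) - 2*(-4))*(19 + 9) = -8 + (3*(10 - 3)/2 + 8)*28 = -8 + (3*(½)*7 + 8)*28 = -8 + (21/2 + 8)*28 = -8 + (37/2)*28 = -8 + 518 = 510)
(6*z)*38 = (6*510)*38 = 3060*38 = 116280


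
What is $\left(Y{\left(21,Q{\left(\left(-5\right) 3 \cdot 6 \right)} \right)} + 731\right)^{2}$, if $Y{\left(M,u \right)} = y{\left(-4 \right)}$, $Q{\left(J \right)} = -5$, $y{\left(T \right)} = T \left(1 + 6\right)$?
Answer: $494209$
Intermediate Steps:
$y{\left(T \right)} = 7 T$ ($y{\left(T \right)} = T 7 = 7 T$)
$Y{\left(M,u \right)} = -28$ ($Y{\left(M,u \right)} = 7 \left(-4\right) = -28$)
$\left(Y{\left(21,Q{\left(\left(-5\right) 3 \cdot 6 \right)} \right)} + 731\right)^{2} = \left(-28 + 731\right)^{2} = 703^{2} = 494209$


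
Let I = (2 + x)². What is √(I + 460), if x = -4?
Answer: 4*√29 ≈ 21.541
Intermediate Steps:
I = 4 (I = (2 - 4)² = (-2)² = 4)
√(I + 460) = √(4 + 460) = √464 = 4*√29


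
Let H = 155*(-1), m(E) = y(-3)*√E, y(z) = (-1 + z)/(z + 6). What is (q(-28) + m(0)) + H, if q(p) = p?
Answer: -183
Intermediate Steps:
y(z) = (-1 + z)/(6 + z)
m(E) = -4*√E/3 (m(E) = ((-1 - 3)/(6 - 3))*√E = (-4/3)*√E = ((⅓)*(-4))*√E = -4*√E/3)
H = -155
(q(-28) + m(0)) + H = (-28 - 4*√0/3) - 155 = (-28 - 4/3*0) - 155 = (-28 + 0) - 155 = -28 - 155 = -183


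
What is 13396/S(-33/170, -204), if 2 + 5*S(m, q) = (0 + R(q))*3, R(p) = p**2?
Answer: 33490/62423 ≈ 0.53650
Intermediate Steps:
S(m, q) = -2/5 + 3*q**2/5 (S(m, q) = -2/5 + ((0 + q**2)*3)/5 = -2/5 + (q**2*3)/5 = -2/5 + (3*q**2)/5 = -2/5 + 3*q**2/5)
13396/S(-33/170, -204) = 13396/(-2/5 + (3/5)*(-204)**2) = 13396/(-2/5 + (3/5)*41616) = 13396/(-2/5 + 124848/5) = 13396/(124846/5) = 13396*(5/124846) = 33490/62423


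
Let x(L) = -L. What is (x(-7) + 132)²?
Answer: 19321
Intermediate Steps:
(x(-7) + 132)² = (-1*(-7) + 132)² = (7 + 132)² = 139² = 19321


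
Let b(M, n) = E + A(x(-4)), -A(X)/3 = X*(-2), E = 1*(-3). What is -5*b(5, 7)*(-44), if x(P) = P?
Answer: -5940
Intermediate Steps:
E = -3
A(X) = 6*X (A(X) = -3*X*(-2) = -(-6)*X = 6*X)
b(M, n) = -27 (b(M, n) = -3 + 6*(-4) = -3 - 24 = -27)
-5*b(5, 7)*(-44) = -5*(-27)*(-44) = 135*(-44) = -5940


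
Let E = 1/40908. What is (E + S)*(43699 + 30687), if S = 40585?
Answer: 61749722174933/20454 ≈ 3.0190e+9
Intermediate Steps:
E = 1/40908 ≈ 2.4445e-5
(E + S)*(43699 + 30687) = (1/40908 + 40585)*(43699 + 30687) = (1660251181/40908)*74386 = 61749722174933/20454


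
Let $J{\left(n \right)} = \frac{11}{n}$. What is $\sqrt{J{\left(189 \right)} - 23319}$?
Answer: $\frac{4 i \sqrt{5784555}}{63} \approx 152.71 i$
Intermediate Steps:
$\sqrt{J{\left(189 \right)} - 23319} = \sqrt{\frac{11}{189} - 23319} = \sqrt{- \frac{4407280}{189}} = \frac{4 i \sqrt{5784555}}{63}$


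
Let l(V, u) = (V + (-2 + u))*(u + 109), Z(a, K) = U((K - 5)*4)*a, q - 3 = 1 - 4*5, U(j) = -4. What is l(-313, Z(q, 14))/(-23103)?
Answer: 43423/23103 ≈ 1.8795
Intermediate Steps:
q = -16 (q = 3 + (1 - 4*5) = 3 + (1 - 20) = 3 - 19 = -16)
Z(a, K) = -4*a
l(V, u) = (109 + u)*(-2 + V + u) (l(V, u) = (-2 + V + u)*(109 + u) = (109 + u)*(-2 + V + u))
l(-313, Z(q, 14))/(-23103) = (-218 + (-4*(-16))² + 107*(-4*(-16)) + 109*(-313) - (-1252)*(-16))/(-23103) = (-218 + 64² + 107*64 - 34117 - 313*64)*(-1/23103) = (-218 + 4096 + 6848 - 34117 - 20032)*(-1/23103) = -43423*(-1/23103) = 43423/23103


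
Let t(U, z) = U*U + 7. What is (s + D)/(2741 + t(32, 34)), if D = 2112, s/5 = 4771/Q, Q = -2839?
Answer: 5972113/10708708 ≈ 0.55769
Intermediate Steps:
s = -23855/2839 (s = 5*(4771/(-2839)) = 5*(4771*(-1/2839)) = 5*(-4771/2839) = -23855/2839 ≈ -8.4026)
t(U, z) = 7 + U² (t(U, z) = U² + 7 = 7 + U²)
(s + D)/(2741 + t(32, 34)) = (-23855/2839 + 2112)/(2741 + (7 + 32²)) = 5972113/(2839*(2741 + (7 + 1024))) = 5972113/(2839*(2741 + 1031)) = (5972113/2839)/3772 = (5972113/2839)*(1/3772) = 5972113/10708708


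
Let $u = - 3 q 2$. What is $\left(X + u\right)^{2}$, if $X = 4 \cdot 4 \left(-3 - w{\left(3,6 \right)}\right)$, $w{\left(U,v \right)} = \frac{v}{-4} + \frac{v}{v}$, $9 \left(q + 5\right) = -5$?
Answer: $\frac{400}{9} \approx 44.444$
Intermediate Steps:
$q = - \frac{50}{9}$ ($q = -5 + \frac{1}{9} \left(-5\right) = -5 - \frac{5}{9} = - \frac{50}{9} \approx -5.5556$)
$w{\left(U,v \right)} = 1 - \frac{v}{4}$ ($w{\left(U,v \right)} = v \left(- \frac{1}{4}\right) + 1 = - \frac{v}{4} + 1 = 1 - \frac{v}{4}$)
$u = \frac{100}{3}$ ($u = \left(-3\right) \left(- \frac{50}{9}\right) 2 = \frac{50}{3} \cdot 2 = \frac{100}{3} \approx 33.333$)
$X = -40$ ($X = 4 \cdot 4 \left(-3 - \left(1 - \frac{3}{2}\right)\right) = 16 \left(-3 - \left(1 - \frac{3}{2}\right)\right) = 16 \left(-3 - - \frac{1}{2}\right) = 16 \left(-3 + \frac{1}{2}\right) = 16 \left(- \frac{5}{2}\right) = -40$)
$\left(X + u\right)^{2} = \left(-40 + \frac{100}{3}\right)^{2} = \left(- \frac{20}{3}\right)^{2} = \frac{400}{9}$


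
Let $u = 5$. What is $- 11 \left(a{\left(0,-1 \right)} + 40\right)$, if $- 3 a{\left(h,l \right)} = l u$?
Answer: $- \frac{1375}{3} \approx -458.33$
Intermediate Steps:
$a{\left(h,l \right)} = - \frac{5 l}{3}$ ($a{\left(h,l \right)} = - \frac{l 5}{3} = - \frac{5 l}{3}$)
$- 11 \left(a{\left(0,-1 \right)} + 40\right) = - 11 \left(\left(- \frac{5}{3}\right) \left(-1\right) + 40\right) = - 11 \left(\frac{5}{3} + 40\right) = \left(-11\right) \frac{125}{3} = - \frac{1375}{3}$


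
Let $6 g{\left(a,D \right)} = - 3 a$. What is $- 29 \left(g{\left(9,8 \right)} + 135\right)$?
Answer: $- \frac{7569}{2} \approx -3784.5$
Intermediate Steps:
$g{\left(a,D \right)} = - \frac{a}{2}$ ($g{\left(a,D \right)} = \frac{\left(-3\right) a}{6} = - \frac{a}{2}$)
$- 29 \left(g{\left(9,8 \right)} + 135\right) = - 29 \left(\left(- \frac{1}{2}\right) 9 + 135\right) = - 29 \left(- \frac{9}{2} + 135\right) = \left(-29\right) \frac{261}{2} = - \frac{7569}{2}$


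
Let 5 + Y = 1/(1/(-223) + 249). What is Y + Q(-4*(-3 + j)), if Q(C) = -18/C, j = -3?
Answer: -638103/111052 ≈ -5.7460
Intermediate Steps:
Y = -277407/55526 (Y = -5 + 1/(1/(-223) + 249) = -5 + 1/(-1/223 + 249) = -5 + 1/(55526/223) = -5 + 223/55526 = -277407/55526 ≈ -4.9960)
Y + Q(-4*(-3 + j)) = -277407/55526 - 18*(-1/(4*(-3 - 3))) = -277407/55526 - 18/((-4*(-6))) = -277407/55526 - 18/24 = -277407/55526 - 18*1/24 = -277407/55526 - ¾ = -638103/111052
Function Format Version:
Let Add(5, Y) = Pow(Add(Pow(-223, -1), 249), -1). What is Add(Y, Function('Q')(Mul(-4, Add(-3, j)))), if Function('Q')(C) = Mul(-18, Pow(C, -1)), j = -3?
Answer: Rational(-638103, 111052) ≈ -5.7460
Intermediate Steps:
Y = Rational(-277407, 55526) (Y = Add(-5, Pow(Add(Pow(-223, -1), 249), -1)) = Add(-5, Pow(Add(Rational(-1, 223), 249), -1)) = Add(-5, Pow(Rational(55526, 223), -1)) = Add(-5, Rational(223, 55526)) = Rational(-277407, 55526) ≈ -4.9960)
Add(Y, Function('Q')(Mul(-4, Add(-3, j)))) = Add(Rational(-277407, 55526), Mul(-18, Pow(Mul(-4, Add(-3, -3)), -1))) = Add(Rational(-277407, 55526), Mul(-18, Pow(Mul(-4, -6), -1))) = Add(Rational(-277407, 55526), Mul(-18, Pow(24, -1))) = Add(Rational(-277407, 55526), Mul(-18, Rational(1, 24))) = Add(Rational(-277407, 55526), Rational(-3, 4)) = Rational(-638103, 111052)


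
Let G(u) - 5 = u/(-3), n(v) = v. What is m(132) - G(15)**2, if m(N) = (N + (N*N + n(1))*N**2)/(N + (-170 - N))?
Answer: -151806666/85 ≈ -1.7860e+6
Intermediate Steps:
m(N) = -N/170 - N**2*(1 + N**2)/170 (m(N) = (N + (N*N + 1)*N**2)/(N + (-170 - N)) = (N + (N**2 + 1)*N**2)/(-170) = (N + (1 + N**2)*N**2)*(-1/170) = (N + N**2*(1 + N**2))*(-1/170) = -N/170 - N**2*(1 + N**2)/170)
G(u) = 5 - u/3 (G(u) = 5 + u/(-3) = 5 + u*(-1/3) = 5 - u/3)
m(132) - G(15)**2 = -1/170*132*(1 + 132 + 132**3) - (5 - 1/3*15)**2 = -1/170*132*(1 + 132 + 2299968) - (5 - 5)**2 = -1/170*132*2300101 - 1*0**2 = -151806666/85 - 1*0 = -151806666/85 + 0 = -151806666/85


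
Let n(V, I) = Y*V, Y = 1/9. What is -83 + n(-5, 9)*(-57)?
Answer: -154/3 ≈ -51.333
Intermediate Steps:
Y = ⅑ ≈ 0.11111
n(V, I) = V/9
-83 + n(-5, 9)*(-57) = -83 + ((⅑)*(-5))*(-57) = -83 - 5/9*(-57) = -83 + 95/3 = -154/3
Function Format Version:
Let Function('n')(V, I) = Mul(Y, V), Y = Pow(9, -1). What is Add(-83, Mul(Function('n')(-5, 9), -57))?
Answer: Rational(-154, 3) ≈ -51.333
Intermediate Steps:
Y = Rational(1, 9) ≈ 0.11111
Function('n')(V, I) = Mul(Rational(1, 9), V)
Add(-83, Mul(Function('n')(-5, 9), -57)) = Add(-83, Mul(Mul(Rational(1, 9), -5), -57)) = Add(-83, Mul(Rational(-5, 9), -57)) = Add(-83, Rational(95, 3)) = Rational(-154, 3)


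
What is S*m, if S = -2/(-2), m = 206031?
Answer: 206031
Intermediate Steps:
S = 1 (S = -2*(-½) = 1)
S*m = 1*206031 = 206031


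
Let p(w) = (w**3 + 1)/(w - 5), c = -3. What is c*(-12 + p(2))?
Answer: 45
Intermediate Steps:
p(w) = (1 + w**3)/(-5 + w)
c*(-12 + p(2)) = -3*(-12 + (1 + 2**3)/(-5 + 2)) = -3*(-12 + (1 + 8)/(-3)) = -3*(-12 - 1/3*9) = -3*(-12 - 3) = -3*(-15) = 45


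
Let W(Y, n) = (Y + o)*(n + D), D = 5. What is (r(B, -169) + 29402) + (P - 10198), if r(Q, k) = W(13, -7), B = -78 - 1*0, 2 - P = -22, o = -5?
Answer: 19212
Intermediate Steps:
P = 24 (P = 2 - 1*(-22) = 2 + 22 = 24)
B = -78 (B = -78 + 0 = -78)
W(Y, n) = (-5 + Y)*(5 + n) (W(Y, n) = (Y - 5)*(n + 5) = (-5 + Y)*(5 + n))
r(Q, k) = -16 (r(Q, k) = -25 - 5*(-7) + 5*13 + 13*(-7) = -25 + 35 + 65 - 91 = -16)
(r(B, -169) + 29402) + (P - 10198) = (-16 + 29402) + (24 - 10198) = 29386 - 10174 = 19212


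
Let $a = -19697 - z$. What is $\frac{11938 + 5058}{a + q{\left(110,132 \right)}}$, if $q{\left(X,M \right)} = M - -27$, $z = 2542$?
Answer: $- \frac{4249}{5520} \approx -0.76975$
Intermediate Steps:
$q{\left(X,M \right)} = 27 + M$ ($q{\left(X,M \right)} = M + 27 = 27 + M$)
$a = -22239$ ($a = -19697 - 2542 = -22239$)
$\frac{11938 + 5058}{a + q{\left(110,132 \right)}} = \frac{11938 + 5058}{-22239 + \left(27 + 132\right)} = \frac{16996}{-22239 + 159} = \frac{16996}{-22080} = 16996 \left(- \frac{1}{22080}\right) = - \frac{4249}{5520}$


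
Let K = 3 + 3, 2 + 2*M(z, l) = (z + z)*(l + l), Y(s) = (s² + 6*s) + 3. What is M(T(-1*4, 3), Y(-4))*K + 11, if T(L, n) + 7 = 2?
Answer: 305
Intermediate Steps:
T(L, n) = -5 (T(L, n) = -7 + 2 = -5)
Y(s) = 3 + s² + 6*s
M(z, l) = -1 + 2*l*z (M(z, l) = -1 + ((z + z)*(l + l))/2 = -1 + ((2*z)*(2*l))/2 = -1 + (4*l*z)/2 = -1 + 2*l*z)
K = 6
M(T(-1*4, 3), Y(-4))*K + 11 = (-1 + 2*(3 + (-4)² + 6*(-4))*(-5))*6 + 11 = (-1 + 2*(3 + 16 - 24)*(-5))*6 + 11 = (-1 + 2*(-5)*(-5))*6 + 11 = (-1 + 50)*6 + 11 = 49*6 + 11 = 294 + 11 = 305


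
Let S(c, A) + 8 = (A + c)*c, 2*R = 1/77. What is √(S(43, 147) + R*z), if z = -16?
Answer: √48391882/77 ≈ 90.343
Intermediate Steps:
R = 1/154 (R = (½)/77 = (½)*(1/77) = 1/154 ≈ 0.0064935)
S(c, A) = -8 + c*(A + c) (S(c, A) = -8 + (A + c)*c = -8 + c*(A + c))
√(S(43, 147) + R*z) = √((-8 + 43² + 147*43) + (1/154)*(-16)) = √((-8 + 1849 + 6321) - 8/77) = √(8162 - 8/77) = √(628466/77) = √48391882/77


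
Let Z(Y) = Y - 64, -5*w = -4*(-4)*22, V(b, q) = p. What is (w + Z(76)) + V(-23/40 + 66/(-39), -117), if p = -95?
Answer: -767/5 ≈ -153.40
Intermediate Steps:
V(b, q) = -95
w = -352/5 (w = -(-4*(-4))*22/5 = -16*22/5 = -⅕*352 = -352/5 ≈ -70.400)
Z(Y) = -64 + Y
(w + Z(76)) + V(-23/40 + 66/(-39), -117) = (-352/5 + (-64 + 76)) - 95 = (-352/5 + 12) - 95 = -292/5 - 95 = -767/5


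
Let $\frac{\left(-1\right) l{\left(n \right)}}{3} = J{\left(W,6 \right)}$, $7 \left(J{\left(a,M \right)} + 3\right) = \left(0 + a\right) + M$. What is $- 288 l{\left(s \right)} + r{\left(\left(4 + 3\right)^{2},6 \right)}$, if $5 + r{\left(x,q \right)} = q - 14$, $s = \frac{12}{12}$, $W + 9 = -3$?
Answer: $- \frac{23419}{7} \approx -3345.6$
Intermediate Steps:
$W = -12$ ($W = -9 - 3 = -12$)
$J{\left(a,M \right)} = -3 + \frac{M}{7} + \frac{a}{7}$ ($J{\left(a,M \right)} = -3 + \frac{\left(0 + a\right) + M}{7} = -3 + \frac{a + M}{7} = -3 + \frac{M + a}{7} = -3 + \left(\frac{M}{7} + \frac{a}{7}\right) = -3 + \frac{M}{7} + \frac{a}{7}$)
$s = 1$ ($s = 12 \cdot \frac{1}{12} = 1$)
$r{\left(x,q \right)} = -19 + q$ ($r{\left(x,q \right)} = -5 + \left(q - 14\right) = -5 + \left(-14 + q\right) = -19 + q$)
$l{\left(n \right)} = \frac{81}{7}$ ($l{\left(n \right)} = - 3 \left(-3 + \frac{1}{7} \cdot 6 + \frac{1}{7} \left(-12\right)\right) = - 3 \left(-3 + \frac{6}{7} - \frac{12}{7}\right) = \left(-3\right) \left(- \frac{27}{7}\right) = \frac{81}{7}$)
$- 288 l{\left(s \right)} + r{\left(\left(4 + 3\right)^{2},6 \right)} = \left(-288\right) \frac{81}{7} + \left(-19 + 6\right) = - \frac{23328}{7} - 13 = - \frac{23419}{7}$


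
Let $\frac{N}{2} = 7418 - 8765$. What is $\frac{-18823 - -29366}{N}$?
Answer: $- \frac{10543}{2694} \approx -3.9135$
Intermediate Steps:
$N = -2694$ ($N = 2 \left(7418 - 8765\right) = 2 \left(-1347\right) = -2694$)
$\frac{-18823 - -29366}{N} = \frac{-18823 - -29366}{-2694} = \left(-18823 + 29366\right) \left(- \frac{1}{2694}\right) = 10543 \left(- \frac{1}{2694}\right) = - \frac{10543}{2694}$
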